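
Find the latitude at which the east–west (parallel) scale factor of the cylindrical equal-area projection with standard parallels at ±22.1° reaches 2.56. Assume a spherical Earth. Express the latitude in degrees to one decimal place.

68.8°

For cylindrical equal-area with standard parallel φ₀, h = cos φ / cos φ₀ and k = cos φ₀ / cos φ, so h·k = 1.
k = cos φ₀ / cos φ = 2.56  ⇒  cos φ = cos 22.1° / 2.56 = 0.3619.
φ = arccos(0.3619) ≈ 68.8°.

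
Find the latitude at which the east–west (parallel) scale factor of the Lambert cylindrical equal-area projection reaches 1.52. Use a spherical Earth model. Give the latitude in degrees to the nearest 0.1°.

48.9°

The Lambert cylindrical equal-area projection is the cylindrical equal-area projection with its standard parallel at the equator (φ₀ = 0). For cylindrical equal-area with standard parallel φ₀, h = cos φ / cos φ₀ and k = cos φ₀ / cos φ, so h·k = 1.
k = cos φ₀ / cos φ = 1.52  ⇒  cos φ = cos 0° / 1.52 = 0.6579.
φ = arccos(0.6579) ≈ 48.9°.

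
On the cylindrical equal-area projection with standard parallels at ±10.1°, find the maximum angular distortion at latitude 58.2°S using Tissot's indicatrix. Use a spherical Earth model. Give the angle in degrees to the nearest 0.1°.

Cylindrical equal-area (φ₀ = 10.1°): h = cos φ / cos 10.1° along meridians, k = cos 10.1° / cos φ along parallels; h·k = 1.
At 58.2°: h = 0.5353, k = 1.868; principal scales a = 1.868, b = 0.5353.
sin(ω/2) = (a − b)/(a + b) = 1.333/2.404 = 0.5546, so ω = 2 arcsin(0.5546) ≈ 67.4°.

67.4°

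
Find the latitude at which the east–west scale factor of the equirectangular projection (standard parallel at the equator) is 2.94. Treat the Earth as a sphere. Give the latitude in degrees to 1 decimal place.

Plate carrée: h = 1, k = sec φ along parallels.
sec φ = 2.94  ⇒  cos φ = 0.3401  ⇒  φ ≈ 70.1°.

70.1°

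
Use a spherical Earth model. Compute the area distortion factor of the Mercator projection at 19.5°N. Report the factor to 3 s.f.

1.13

The Mercator projection is conformal; its linear scale factor is the same in every direction and equals sec φ = 1/cos φ.
Areal scale = k² = sec²φ = 1/cos²(19.5°) = 1/0.9426² = 1.125.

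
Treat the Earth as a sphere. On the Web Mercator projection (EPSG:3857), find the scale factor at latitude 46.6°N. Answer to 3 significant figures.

For Mercator, h = k = sec φ (a conformal cylindrical projection has a single point scale, 1/cos φ).
k = 1/cos 46.6° = 1/0.6871 = 1.455.

1.46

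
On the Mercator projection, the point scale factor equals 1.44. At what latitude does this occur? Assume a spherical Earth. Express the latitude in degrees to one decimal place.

Mercator scale is k = sec φ = 1/cos φ.
1/cos φ = 1.44  ⇒  cos φ = 0.6944  ⇒  φ = arccos(0.6944) ≈ 46.0°.

46.0°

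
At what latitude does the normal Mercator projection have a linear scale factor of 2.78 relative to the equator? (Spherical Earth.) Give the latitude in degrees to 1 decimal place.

Mercator scale is k = sec φ = 1/cos φ.
1/cos φ = 2.78  ⇒  cos φ = 0.3597  ⇒  φ = arccos(0.3597) ≈ 68.9°.

68.9°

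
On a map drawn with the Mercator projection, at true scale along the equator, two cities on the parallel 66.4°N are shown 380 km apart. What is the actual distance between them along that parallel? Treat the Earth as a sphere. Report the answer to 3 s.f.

152 km

The Mercator projection is conformal; its linear scale factor is the same in every direction and equals sec φ = 1/cos φ.
Along the parallel at 66.4°, map distances are exaggerated by k = sec 66.4° = 2.498.
True distance = 380 / 2.498 = 380 × cos 66.4° ≈ 152 km.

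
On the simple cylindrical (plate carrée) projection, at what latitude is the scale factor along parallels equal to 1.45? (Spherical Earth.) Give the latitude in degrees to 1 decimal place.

Plate carrée: h = 1, k = sec φ along parallels.
sec φ = 1.45  ⇒  cos φ = 0.6897  ⇒  φ ≈ 46.4°.

46.4°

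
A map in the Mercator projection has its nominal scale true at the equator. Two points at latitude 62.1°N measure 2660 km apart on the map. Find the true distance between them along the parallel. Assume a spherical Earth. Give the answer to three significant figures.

1240 km

The Mercator projection is conformal; its linear scale factor is the same in every direction and equals sec φ = 1/cos φ.
Along the parallel at 62.1°, map distances are exaggerated by k = sec 62.1° = 2.137.
True distance = 2660 / 2.137 = 2660 × cos 62.1° ≈ 1240 km.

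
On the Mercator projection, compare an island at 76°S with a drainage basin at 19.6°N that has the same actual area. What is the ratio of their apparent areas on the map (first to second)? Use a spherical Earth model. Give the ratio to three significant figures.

15.2

Mercator areal scale is sec²φ.
At 76°: sec²(76°) = 1/0.2419² = 17.09.
At 19.6°: sec²(19.6°) = 1/0.9421² = 1.127.
Ratio = 17.09/1.127 = cos²(19.6°)/cos²(76°) ≈ 15.2.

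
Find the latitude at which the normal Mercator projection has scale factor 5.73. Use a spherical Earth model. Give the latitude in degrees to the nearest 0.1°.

79.9°

Mercator scale is k = sec φ = 1/cos φ.
1/cos φ = 5.73  ⇒  cos φ = 0.1745  ⇒  φ = arccos(0.1745) ≈ 79.9°.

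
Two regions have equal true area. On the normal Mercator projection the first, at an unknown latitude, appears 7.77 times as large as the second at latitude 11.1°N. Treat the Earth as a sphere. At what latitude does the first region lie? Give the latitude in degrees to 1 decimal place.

69.4°

Mercator areal scale is sec²φ, so apparent-area ratio = sec²φ₁ / sec²φ₂ = cos²φ₂ / cos²φ₁.
cos²φ₂ / cos²φ₁ = 7.77  ⇒  cos φ₁ = cos 11.1° / √7.77 = 0.9813/2.787 = 0.3520.
φ₁ = arccos(0.3520) ≈ 69.4°.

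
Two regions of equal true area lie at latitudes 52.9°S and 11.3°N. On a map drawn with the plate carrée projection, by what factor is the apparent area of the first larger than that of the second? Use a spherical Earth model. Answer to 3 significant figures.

Plate carrée maps x = Rλ, y = Rφ. The meridian scale is h = 1 and the parallel scale is k = 1/cos φ = sec φ.
Areal scale at 52.9°: h·k = 1.000 × 1.658 = 1.658.
Areal scale at 11.3°: h·k = 1.000 × 1.020 = 1.020.
Ratio = 1.658/1.020 ≈ 1.63.

1.63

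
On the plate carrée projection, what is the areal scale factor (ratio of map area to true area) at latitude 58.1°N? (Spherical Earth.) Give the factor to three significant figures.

1.89

In the plate carrée (x = Rλ, y = Rφ), meridians are true-scale (h = 1) and parallels are stretched by k = sec φ.
Areal scale = h·k = 1 × sec φ; at 58.1°, h = 1.000, k = 1.892, so h·k = 1.892.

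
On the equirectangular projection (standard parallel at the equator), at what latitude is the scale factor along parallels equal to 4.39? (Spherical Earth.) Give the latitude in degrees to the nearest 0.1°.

Plate carrée: h = 1, k = sec φ along parallels.
sec φ = 4.39  ⇒  cos φ = 0.2278  ⇒  φ ≈ 76.8°.

76.8°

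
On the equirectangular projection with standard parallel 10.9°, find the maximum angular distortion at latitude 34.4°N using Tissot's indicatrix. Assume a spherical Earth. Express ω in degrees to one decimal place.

In the equirectangular projection with standard parallel φ₀ = 10.9° (x = Rλ cos φ₀, y = Rφ), meridians are true-scale (h = 1) and the parallel scale is k = cos φ₀ / cos φ.
At 34.4°: h = 1.000, k = 1.190; principal scales a = 1.190, b = 1.000.
sin(ω/2) = (a − b)/(a + b) = 0.1901/2.190 = 0.08680, so ω = 2 arcsin(0.08680) ≈ 10.0°.

10.0°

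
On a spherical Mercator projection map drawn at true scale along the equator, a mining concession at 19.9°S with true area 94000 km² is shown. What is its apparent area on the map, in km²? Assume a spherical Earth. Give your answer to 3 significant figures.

Mercator is conformal, so the point scale is isotropic: h = k = sec φ = 1/cos φ.
Areal scale = k² = sec²φ = 1/cos²(19.9°) = 1/0.9403² = 1.131.
Apparent area = 94000 × 1.131 ≈ 106000 km².

106000 km²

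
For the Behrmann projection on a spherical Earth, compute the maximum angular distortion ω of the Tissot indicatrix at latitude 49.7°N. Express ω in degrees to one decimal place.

The Behrmann projection is cylindrical equal-area with φ₀ = 30°. Cylindrical equal-area (φ₀ = 30°): h = cos φ / cos 30° along meridians, k = cos 30° / cos φ along parallels; h·k = 1.
At 49.7°: h = 0.7468, k = 1.339; principal scales a = 1.339, b = 0.7468.
sin(ω/2) = (a − b)/(a + b) = 0.5921/2.086 = 0.2839, so ω = 2 arcsin(0.2839) ≈ 33.0°.

33.0°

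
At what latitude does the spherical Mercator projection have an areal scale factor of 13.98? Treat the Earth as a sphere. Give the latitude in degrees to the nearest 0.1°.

74.5°

Mercator areal scale is sec²φ.
sec²φ = 13.98  ⇒  cos²φ = 0.07153  ⇒  cos φ = 0.2675.
φ = arccos(0.2675) ≈ 74.5°.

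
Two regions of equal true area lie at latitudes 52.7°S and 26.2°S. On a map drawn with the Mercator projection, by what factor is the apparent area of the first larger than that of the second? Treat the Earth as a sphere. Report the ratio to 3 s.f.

2.19

Mercator is conformal with k = sec φ, so areal scale = k² = sec²φ.
At 52.7°: sec²(52.7°) = 1/0.6060² = 2.723.
At 26.2°: sec²(26.2°) = 1/0.8973² = 1.242.
Ratio = 2.723/1.242 = cos²(26.2°)/cos²(52.7°) ≈ 2.19.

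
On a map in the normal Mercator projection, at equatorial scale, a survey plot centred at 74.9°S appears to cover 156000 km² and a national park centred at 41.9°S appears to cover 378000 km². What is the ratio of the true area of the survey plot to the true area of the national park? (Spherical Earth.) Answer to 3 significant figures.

0.0506

Mercator's areal exaggeration is sec²φ; hence true area = (apparent area) · cos²φ.
True area of survey plot: 156000 × cos²(74.9°) = 156000 × 0.06786 = 10590 km².
True area of national park: 378000 × cos²(41.9°) = 378000 × 0.5540 = 209400 km².
Ratio = 10590 / 209400 ≈ 0.0506.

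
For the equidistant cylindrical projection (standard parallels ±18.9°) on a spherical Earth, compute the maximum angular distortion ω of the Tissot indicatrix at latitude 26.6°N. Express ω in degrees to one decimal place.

3.2°

In the equirectangular projection with standard parallel φ₀ = 18.9° (x = Rλ cos φ₀, y = Rφ), meridians are true-scale (h = 1) and the parallel scale is k = cos φ₀ / cos φ.
At 26.6°: h = 1.000, k = 1.058; principal scales a = 1.058, b = 1.000.
sin(ω/2) = (a − b)/(a + b) = 0.05808/2.058 = 0.02822, so ω = 2 arcsin(0.02822) ≈ 3.2°.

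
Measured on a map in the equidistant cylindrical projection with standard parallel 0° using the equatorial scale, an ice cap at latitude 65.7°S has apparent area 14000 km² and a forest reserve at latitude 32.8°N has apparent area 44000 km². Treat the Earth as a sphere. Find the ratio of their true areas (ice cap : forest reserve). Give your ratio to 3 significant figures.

On the plate carrée, areal scale = h·k = 1 × sec φ, so true area = apparent × cos φ.
True area of ice cap: 14000 × cos(65.7°) = 14000 × 0.4115 = 5761 km².
True area of forest reserve: 44000 × cos(32.8°) = 44000 × 0.8406 = 36980 km².
Ratio = 5761 / 36980 ≈ 0.156.

0.156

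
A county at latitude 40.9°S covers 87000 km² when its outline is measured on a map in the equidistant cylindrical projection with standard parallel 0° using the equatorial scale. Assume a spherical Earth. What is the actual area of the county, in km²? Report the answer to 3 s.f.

65800 km²

For the equirectangular projection with φ₀ = 0 (plate carrée), h = 1 along meridians and k = sec φ along parallels.
Areal scale = h·k = 1 × sec φ; at 40.9°, h = 1.000, k = 1.323, so h·k = 1.323.
True area = apparent / (areal scale) = 87000 / 1.323 ≈ 65800 km².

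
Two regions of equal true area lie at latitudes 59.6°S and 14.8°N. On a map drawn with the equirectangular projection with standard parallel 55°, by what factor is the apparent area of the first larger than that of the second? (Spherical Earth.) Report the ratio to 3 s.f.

1.91

With standard parallel φ₀ = 55°, the equirectangular projection gives x = Rλ cos φ₀, y = Rφ, so h = 1 and k = cos 55° / cos φ.
Areal scale at 59.6°: h·k = 1.000 × 1.133 = 1.133.
Areal scale at 14.8°: h·k = 1.000 × 0.5933 = 0.5933.
Ratio = 1.133/0.5933 ≈ 1.91.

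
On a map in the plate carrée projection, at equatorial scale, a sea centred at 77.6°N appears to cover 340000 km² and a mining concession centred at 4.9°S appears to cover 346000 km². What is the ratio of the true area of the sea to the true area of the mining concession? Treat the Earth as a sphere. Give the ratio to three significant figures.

0.212

On the plate carrée, areal scale = h·k = 1 × sec φ, so true area = apparent × cos φ.
True area of sea: 340000 × cos(77.6°) = 340000 × 0.2147 = 73010 km².
True area of mining concession: 346000 × cos(4.9°) = 346000 × 0.9963 = 344700 km².
Ratio = 73010 / 344700 ≈ 0.212.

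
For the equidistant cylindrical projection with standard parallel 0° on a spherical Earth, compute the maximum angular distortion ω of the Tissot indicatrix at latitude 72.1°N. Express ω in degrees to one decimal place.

64.0°

For the equirectangular projection with φ₀ = 0 (plate carrée), h = 1 along meridians and k = sec φ along parallels.
At 72.1°: h = 1.000, k = 3.254; principal scales a = 3.254, b = 1.000.
sin(ω/2) = (a − b)/(a + b) = 2.254/4.254 = 0.5298, so ω = 2 arcsin(0.5298) ≈ 64.0°.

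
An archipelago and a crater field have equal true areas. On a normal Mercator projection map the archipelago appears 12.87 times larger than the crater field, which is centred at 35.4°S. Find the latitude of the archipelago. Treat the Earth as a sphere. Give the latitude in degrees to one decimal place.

76.9°

For equal true areas on Mercator, apparent areas scale as sec²φ, so the ratio is cos²φ₂ / cos²φ₁.
cos²φ₂ / cos²φ₁ = 12.87  ⇒  cos φ₁ = cos 35.4° / √12.87 = 0.8151/3.587 = 0.2272.
φ₁ = arccos(0.2272) ≈ 76.9°.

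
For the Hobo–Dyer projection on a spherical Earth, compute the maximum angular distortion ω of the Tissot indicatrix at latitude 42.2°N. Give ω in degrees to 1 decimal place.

Hobo–Dyer is a cylindrical equal-area projection with standard parallels at ±37.5°. For cylindrical equal-area with standard parallel φ₀, h = cos φ / cos φ₀ and k = cos φ₀ / cos φ, so h·k = 1.
At 42.2°: h = 0.9338, k = 1.071; principal scales a = 1.071, b = 0.9338.
sin(ω/2) = (a − b)/(a + b) = 0.1372/2.005 = 0.06842, so ω = 2 arcsin(0.06842) ≈ 7.8°.

7.8°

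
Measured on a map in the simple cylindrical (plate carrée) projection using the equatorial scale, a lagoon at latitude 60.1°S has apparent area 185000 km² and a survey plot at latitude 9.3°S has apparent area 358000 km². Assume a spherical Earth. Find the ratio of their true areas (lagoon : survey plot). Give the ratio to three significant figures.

0.261

On the plate carrée, areal scale = h·k = 1 × sec φ, so true area = apparent × cos φ.
True area of lagoon: 185000 × cos(60.1°) = 185000 × 0.4985 = 92220 km².
True area of survey plot: 358000 × cos(9.3°) = 358000 × 0.9869 = 353300 km².
Ratio = 92220 / 353300 ≈ 0.261.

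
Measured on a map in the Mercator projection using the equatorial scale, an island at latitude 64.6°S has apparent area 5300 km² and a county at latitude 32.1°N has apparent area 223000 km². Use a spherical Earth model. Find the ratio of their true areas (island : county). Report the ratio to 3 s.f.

On Mercator the areal scale is sec²φ, so true area = apparent × cos²φ.
True area of island: 5300 × cos²(64.6°) = 5300 × 0.1840 = 975.1 km².
True area of county: 223000 × cos²(32.1°) = 223000 × 0.7176 = 160000 km².
Ratio = 975.1 / 160000 ≈ 0.00609.

0.00609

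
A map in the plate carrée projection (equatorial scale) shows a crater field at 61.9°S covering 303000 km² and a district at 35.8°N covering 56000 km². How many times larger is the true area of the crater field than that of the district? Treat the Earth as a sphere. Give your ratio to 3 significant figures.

Plate carrée has h = 1 and k = sec φ, giving areal scale sec φ; true area = (apparent area) · cos φ.
True area of crater field: 303000 × cos(61.9°) = 303000 × 0.4710 = 142700 km².
True area of district: 56000 × cos(35.8°) = 56000 × 0.8111 = 45420 km².
Ratio = 142700 / 45420 ≈ 3.14.

3.14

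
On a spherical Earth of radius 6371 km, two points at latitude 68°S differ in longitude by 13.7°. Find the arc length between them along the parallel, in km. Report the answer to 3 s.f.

Arc length along a parallel = R cos φ · Δλ (with Δλ in radians).
= 6371 × cos 68° × (13.7° × π/180) = 6371 × 0.3746 × 0.2391 ≈ 571 km.

571 km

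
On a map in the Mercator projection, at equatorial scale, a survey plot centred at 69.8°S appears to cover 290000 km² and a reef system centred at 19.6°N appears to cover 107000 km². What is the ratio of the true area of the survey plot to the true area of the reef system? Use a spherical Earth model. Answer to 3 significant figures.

Since Mercator area scale is 1/cos²φ, the true area equals the apparent area multiplied by cos²φ.
True area of survey plot: 290000 × cos²(69.8°) = 290000 × 0.1192 = 34580 km².
True area of reef system: 107000 × cos²(19.6°) = 107000 × 0.8875 = 94960 km².
Ratio = 34580 / 94960 ≈ 0.364.

0.364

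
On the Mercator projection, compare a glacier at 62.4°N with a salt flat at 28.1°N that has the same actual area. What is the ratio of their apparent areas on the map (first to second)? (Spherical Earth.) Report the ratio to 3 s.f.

Mercator areal scale is sec²φ.
At 62.4°: sec²(62.4°) = 1/0.4633² = 4.659.
At 28.1°: sec²(28.1°) = 1/0.8821² = 1.285.
Ratio = 4.659/1.285 = cos²(28.1°)/cos²(62.4°) ≈ 3.63.

3.63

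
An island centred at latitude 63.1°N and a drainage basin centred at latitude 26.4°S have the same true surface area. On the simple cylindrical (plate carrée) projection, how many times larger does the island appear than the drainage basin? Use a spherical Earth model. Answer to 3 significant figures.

1.98

For the equirectangular projection with φ₀ = 0 (plate carrée), h = 1 along meridians and k = sec φ along parallels.
Areal scale at 63.1°: h·k = 1.000 × 2.210 = 2.210.
Areal scale at 26.4°: h·k = 1.000 × 1.116 = 1.116.
Ratio = 2.210/1.116 ≈ 1.98.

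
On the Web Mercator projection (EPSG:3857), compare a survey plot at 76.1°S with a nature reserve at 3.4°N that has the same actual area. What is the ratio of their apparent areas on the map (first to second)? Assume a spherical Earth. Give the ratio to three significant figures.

17.3

Mercator areal scale is sec²φ.
At 76.1°: sec²(76.1°) = 1/0.2402² = 17.33.
At 3.4°: sec²(3.4°) = 1/0.9982² = 1.004.
Ratio = 17.33/1.004 = cos²(3.4°)/cos²(76.1°) ≈ 17.3.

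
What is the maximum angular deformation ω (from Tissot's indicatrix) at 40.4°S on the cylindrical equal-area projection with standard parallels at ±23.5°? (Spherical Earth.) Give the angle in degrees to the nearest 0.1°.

Cylindrical equal-area (φ₀ = 23.5°): h = cos φ / cos 23.5° along meridians, k = cos 23.5° / cos φ along parallels; h·k = 1.
At 40.4°: h = 0.8304, k = 1.204; principal scales a = 1.204, b = 0.8304.
sin(ω/2) = (a − b)/(a + b) = 0.3738/2.035 = 0.1837, so ω = 2 arcsin(0.1837) ≈ 21.2°.

21.2°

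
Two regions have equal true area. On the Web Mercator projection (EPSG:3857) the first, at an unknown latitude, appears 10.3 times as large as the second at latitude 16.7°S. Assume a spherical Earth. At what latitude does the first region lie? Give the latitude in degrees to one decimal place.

On Mercator, (apparent₁)/(apparent₂) = sec²φ₁ / sec²φ₂ when true areas are equal.
cos²φ₂ / cos²φ₁ = 10.3  ⇒  cos φ₁ = cos 16.7° / √10.3 = 0.9578/3.209 = 0.2984.
φ₁ = arccos(0.2984) ≈ 72.6°.

72.6°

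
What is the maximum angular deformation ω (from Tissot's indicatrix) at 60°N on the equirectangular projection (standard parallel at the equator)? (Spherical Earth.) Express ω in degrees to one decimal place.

For the equirectangular projection with φ₀ = 0 (plate carrée), h = 1 along meridians and k = sec φ along parallels.
At 60°: h = 1.000, k = 2.000; principal scales a = 2.000, b = 1.000.
sin(ω/2) = (a − b)/(a + b) = 1.0000/3.000 = 0.3333, so ω = 2 arcsin(0.3333) ≈ 38.9°.

38.9°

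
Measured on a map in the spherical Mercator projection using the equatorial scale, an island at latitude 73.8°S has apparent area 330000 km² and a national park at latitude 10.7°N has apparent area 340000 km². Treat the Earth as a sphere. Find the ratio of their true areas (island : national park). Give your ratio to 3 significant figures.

0.0782

Mercator's areal exaggeration is sec²φ; hence true area = (apparent area) · cos²φ.
True area of island: 330000 × cos²(73.8°) = 330000 × 0.07784 = 25690 km².
True area of national park: 340000 × cos²(10.7°) = 340000 × 0.9655 = 328300 km².
Ratio = 25690 / 328300 ≈ 0.0782.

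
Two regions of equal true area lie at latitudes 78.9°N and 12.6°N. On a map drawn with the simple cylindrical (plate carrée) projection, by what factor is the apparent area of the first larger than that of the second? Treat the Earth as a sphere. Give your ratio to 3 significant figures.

In the plate carrée (x = Rλ, y = Rφ), meridians are true-scale (h = 1) and parallels are stretched by k = sec φ.
Areal scale at 78.9°: h·k = 1.000 × 5.194 = 5.194.
Areal scale at 12.6°: h·k = 1.000 × 1.025 = 1.025.
Ratio = 5.194/1.025 ≈ 5.07.

5.07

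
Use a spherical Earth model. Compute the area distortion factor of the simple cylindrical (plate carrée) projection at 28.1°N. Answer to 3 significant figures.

1.13

In the plate carrée (x = Rλ, y = Rφ), meridians are true-scale (h = 1) and parallels are stretched by k = sec φ.
Areal scale = h·k = 1 × sec φ; at 28.1°, h = 1.000, k = 1.134, so h·k = 1.134.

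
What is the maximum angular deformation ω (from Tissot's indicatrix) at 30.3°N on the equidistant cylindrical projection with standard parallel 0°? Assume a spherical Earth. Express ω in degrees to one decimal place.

In the plate carrée (x = Rλ, y = Rφ), meridians are true-scale (h = 1) and parallels are stretched by k = sec φ.
At 30.3°: h = 1.000, k = 1.158; principal scales a = 1.158, b = 1.000.
sin(ω/2) = (a − b)/(a + b) = 0.1582/2.158 = 0.07331, so ω = 2 arcsin(0.07331) ≈ 8.4°.

8.4°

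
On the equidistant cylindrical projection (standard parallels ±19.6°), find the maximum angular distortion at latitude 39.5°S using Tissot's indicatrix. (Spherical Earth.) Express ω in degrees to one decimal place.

11.4°

With standard parallel φ₀ = 19.6°, the equirectangular projection gives x = Rλ cos φ₀, y = Rφ, so h = 1 and k = cos 19.6° / cos φ.
At 39.5°: h = 1.000, k = 1.221; principal scales a = 1.221, b = 1.000.
sin(ω/2) = (a − b)/(a + b) = 0.2209/2.221 = 0.09945, so ω = 2 arcsin(0.09945) ≈ 11.4°.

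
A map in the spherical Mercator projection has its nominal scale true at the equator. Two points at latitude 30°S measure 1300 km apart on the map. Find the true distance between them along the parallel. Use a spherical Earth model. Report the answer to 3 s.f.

1130 km

Mercator is conformal, so the point scale is isotropic: h = k = sec φ = 1/cos φ.
Along the parallel at 30°, map distances are exaggerated by k = sec 30° = 1.155.
True distance = 1300 / 1.155 = 1300 × cos 30° ≈ 1130 km.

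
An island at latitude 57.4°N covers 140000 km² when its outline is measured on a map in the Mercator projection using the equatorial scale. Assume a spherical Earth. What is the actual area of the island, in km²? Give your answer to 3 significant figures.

40600 km²

Mercator is conformal, so the point scale is isotropic: h = k = sec φ = 1/cos φ.
Areal scale = k² = sec²φ = 1/cos²(57.4°) = 1/0.5388² = 3.445.
True area = apparent / (areal scale) = 140000 / 3.445 ≈ 40600 km².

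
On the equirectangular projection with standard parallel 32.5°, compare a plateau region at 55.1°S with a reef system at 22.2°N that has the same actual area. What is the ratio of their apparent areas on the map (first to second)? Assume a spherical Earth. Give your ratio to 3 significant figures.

With standard parallel φ₀ = 32.5°, the equirectangular projection gives x = Rλ cos φ₀, y = Rφ, so h = 1 and k = cos 32.5° / cos φ.
Areal scale at 55.1°: h·k = 1.000 × 1.474 = 1.474.
Areal scale at 22.2°: h·k = 1.000 × 0.9109 = 0.9109.
Ratio = 1.474/0.9109 ≈ 1.62.

1.62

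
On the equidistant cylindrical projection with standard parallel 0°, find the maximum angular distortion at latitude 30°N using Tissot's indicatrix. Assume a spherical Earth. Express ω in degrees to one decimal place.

For the equirectangular projection with φ₀ = 0 (plate carrée), h = 1 along meridians and k = sec φ along parallels.
At 30°: h = 1.000, k = 1.155; principal scales a = 1.155, b = 1.000.
sin(ω/2) = (a − b)/(a + b) = 0.1547/2.155 = 0.07180, so ω = 2 arcsin(0.07180) ≈ 8.2°.

8.2°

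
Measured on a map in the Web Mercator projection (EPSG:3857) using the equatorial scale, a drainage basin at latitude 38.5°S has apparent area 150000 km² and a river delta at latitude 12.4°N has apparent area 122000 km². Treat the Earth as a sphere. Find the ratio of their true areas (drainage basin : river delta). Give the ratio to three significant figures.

Mercator's areal exaggeration is sec²φ; hence true area = (apparent area) · cos²φ.
True area of drainage basin: 150000 × cos²(38.5°) = 150000 × 0.6125 = 91870 km².
True area of river delta: 122000 × cos²(12.4°) = 122000 × 0.9539 = 116400 km².
Ratio = 91870 / 116400 ≈ 0.789.

0.789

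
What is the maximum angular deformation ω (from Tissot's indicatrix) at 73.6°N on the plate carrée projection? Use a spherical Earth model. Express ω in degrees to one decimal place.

68.1°

Plate carrée maps x = Rλ, y = Rφ. The meridian scale is h = 1 and the parallel scale is k = 1/cos φ = sec φ.
At 73.6°: h = 1.000, k = 3.542; principal scales a = 3.542, b = 1.000.
sin(ω/2) = (a − b)/(a + b) = 2.542/4.542 = 0.5596, so ω = 2 arcsin(0.5596) ≈ 68.1°.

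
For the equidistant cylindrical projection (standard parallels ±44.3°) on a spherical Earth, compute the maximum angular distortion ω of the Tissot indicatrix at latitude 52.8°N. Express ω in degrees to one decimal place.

9.7°

With standard parallel φ₀ = 44.3°, the equirectangular projection gives x = Rλ cos φ₀, y = Rφ, so h = 1 and k = cos 44.3° / cos φ.
At 52.8°: h = 1.000, k = 1.184; principal scales a = 1.184, b = 1.000.
sin(ω/2) = (a − b)/(a + b) = 0.1837/2.184 = 0.08414, so ω = 2 arcsin(0.08414) ≈ 9.7°.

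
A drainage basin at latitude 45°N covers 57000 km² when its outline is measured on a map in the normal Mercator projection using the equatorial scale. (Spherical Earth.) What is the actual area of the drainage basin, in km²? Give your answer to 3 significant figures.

28500 km²

Mercator is conformal, so the point scale is isotropic: h = k = sec φ = 1/cos φ.
Areal scale = k² = sec²φ = 1/cos²(45°) = 1/0.7071² = 2.000.
True area = apparent / (areal scale) = 57000 / 2.000 ≈ 28500 km².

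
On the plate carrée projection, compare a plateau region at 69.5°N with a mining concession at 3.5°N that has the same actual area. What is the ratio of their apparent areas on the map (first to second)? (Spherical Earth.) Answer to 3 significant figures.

2.85

For the equirectangular projection with φ₀ = 0 (plate carrée), h = 1 along meridians and k = sec φ along parallels.
Areal scale at 69.5°: h·k = 1.000 × 2.855 = 2.855.
Areal scale at 3.5°: h·k = 1.000 × 1.002 = 1.002.
Ratio = 2.855/1.002 ≈ 2.85.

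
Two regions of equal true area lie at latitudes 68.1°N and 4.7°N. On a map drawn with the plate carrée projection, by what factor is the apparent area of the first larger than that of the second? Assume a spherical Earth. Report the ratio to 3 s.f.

2.67

For the equirectangular projection with φ₀ = 0 (plate carrée), h = 1 along meridians and k = sec φ along parallels.
Areal scale at 68.1°: h·k = 1.000 × 2.681 = 2.681.
Areal scale at 4.7°: h·k = 1.000 × 1.003 = 1.003.
Ratio = 2.681/1.003 ≈ 2.67.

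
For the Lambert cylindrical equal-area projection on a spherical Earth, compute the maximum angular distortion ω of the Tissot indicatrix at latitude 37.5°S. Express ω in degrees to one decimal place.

The Lambert cylindrical equal-area projection is the cylindrical equal-area projection with its standard parallel at the equator (φ₀ = 0). A cylindrical equal-area projection with standard parallel φ₀ has meridian scale h = cos φ / cos φ₀ and parallel scale k = cos φ₀ / cos φ (so areas are preserved, h·k = 1).
At 37.5°: h = 0.7934, k = 1.260; principal scales a = 1.260, b = 0.7934.
sin(ω/2) = (a − b)/(a + b) = 0.4671/2.054 = 0.2274, so ω = 2 arcsin(0.2274) ≈ 26.3°.

26.3°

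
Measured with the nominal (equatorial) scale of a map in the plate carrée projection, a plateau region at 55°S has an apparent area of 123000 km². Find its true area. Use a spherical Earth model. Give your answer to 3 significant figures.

70500 km²

For the equirectangular projection with φ₀ = 0 (plate carrée), h = 1 along meridians and k = sec φ along parallels.
Areal scale = h·k = 1 × sec φ; at 55°, h = 1.000, k = 1.743, so h·k = 1.743.
True area = apparent / (areal scale) = 123000 / 1.743 ≈ 70500 km².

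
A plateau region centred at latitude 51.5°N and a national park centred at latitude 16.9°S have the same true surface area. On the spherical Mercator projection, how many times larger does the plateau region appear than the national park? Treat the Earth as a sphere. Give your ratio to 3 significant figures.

On Mercator, area is exaggerated by sec²φ = 1/cos²φ.
At 51.5°: sec²(51.5°) = 1/0.6225² = 2.580.
At 16.9°: sec²(16.9°) = 1/0.9568² = 1.092.
Ratio = 2.580/1.092 = cos²(16.9°)/cos²(51.5°) ≈ 2.36.

2.36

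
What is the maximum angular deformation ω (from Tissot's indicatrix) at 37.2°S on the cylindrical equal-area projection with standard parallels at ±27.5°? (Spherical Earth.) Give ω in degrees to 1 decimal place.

A cylindrical equal-area projection with standard parallel φ₀ has meridian scale h = cos φ / cos φ₀ and parallel scale k = cos φ₀ / cos φ (so areas are preserved, h·k = 1).
At 37.2°: h = 0.8980, k = 1.114; principal scales a = 1.114, b = 0.8980.
sin(ω/2) = (a − b)/(a + b) = 0.2156/2.012 = 0.1072, so ω = 2 arcsin(0.1072) ≈ 12.3°.

12.3°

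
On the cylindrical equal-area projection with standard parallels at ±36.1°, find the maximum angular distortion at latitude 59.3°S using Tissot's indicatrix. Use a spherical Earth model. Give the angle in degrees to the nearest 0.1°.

Cylindrical equal-area (φ₀ = 36.1°): h = cos φ / cos 36.1° along meridians, k = cos 36.1° / cos φ along parallels; h·k = 1.
At 59.3°: h = 0.6319, k = 1.583; principal scales a = 1.583, b = 0.6319.
sin(ω/2) = (a − b)/(a + b) = 0.9507/2.214 = 0.4293, so ω = 2 arcsin(0.4293) ≈ 50.9°.

50.9°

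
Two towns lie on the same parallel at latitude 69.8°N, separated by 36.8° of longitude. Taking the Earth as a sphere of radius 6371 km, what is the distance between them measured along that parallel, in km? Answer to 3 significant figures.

1410 km

Arc length along a parallel = R cos φ · Δλ (with Δλ in radians).
= 6371 × cos 69.8° × (36.8° × π/180) = 6371 × 0.3453 × 0.6423 ≈ 1410 km.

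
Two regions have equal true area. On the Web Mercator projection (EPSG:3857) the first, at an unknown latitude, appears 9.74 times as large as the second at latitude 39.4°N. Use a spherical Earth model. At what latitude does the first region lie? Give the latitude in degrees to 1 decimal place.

75.7°

For equal true areas on Mercator, apparent areas scale as sec²φ, so the ratio is cos²φ₂ / cos²φ₁.
cos²φ₂ / cos²φ₁ = 9.74  ⇒  cos φ₁ = cos 39.4° / √9.74 = 0.7727/3.121 = 0.2476.
φ₁ = arccos(0.2476) ≈ 75.7°.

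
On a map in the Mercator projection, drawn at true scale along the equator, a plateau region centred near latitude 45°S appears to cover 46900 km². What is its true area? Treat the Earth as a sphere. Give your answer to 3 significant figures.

23500 km²

For Mercator, h = k = sec φ (a conformal cylindrical projection has a single point scale, 1/cos φ).
Areal scale = k² = sec²φ = 1/cos²(45°) = 1/0.7071² = 2.000.
True area = apparent / (areal scale) = 46900 / 2.000 ≈ 23500 km².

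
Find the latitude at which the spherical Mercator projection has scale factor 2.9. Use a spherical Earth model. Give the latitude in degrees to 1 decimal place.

69.8°

Mercator scale is k = sec φ = 1/cos φ.
1/cos φ = 2.9  ⇒  cos φ = 0.3448  ⇒  φ = arccos(0.3448) ≈ 69.8°.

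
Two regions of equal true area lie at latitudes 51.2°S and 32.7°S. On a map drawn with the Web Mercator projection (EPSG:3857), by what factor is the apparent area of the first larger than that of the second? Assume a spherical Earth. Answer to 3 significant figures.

1.80

Mercator is conformal with k = sec φ, so areal scale = k² = sec²φ.
At 51.2°: sec²(51.2°) = 1/0.6266² = 2.547.
At 32.7°: sec²(32.7°) = 1/0.8415² = 1.412.
Ratio = 2.547/1.412 = cos²(32.7°)/cos²(51.2°) ≈ 1.80.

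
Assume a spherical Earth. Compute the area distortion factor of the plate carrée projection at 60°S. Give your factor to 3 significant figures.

In the plate carrée (x = Rλ, y = Rφ), meridians are true-scale (h = 1) and parallels are stretched by k = sec φ.
Areal scale = h·k = 1 × sec φ; at 60°, h = 1.000, k = 2.000, so h·k = 2.000.

2.00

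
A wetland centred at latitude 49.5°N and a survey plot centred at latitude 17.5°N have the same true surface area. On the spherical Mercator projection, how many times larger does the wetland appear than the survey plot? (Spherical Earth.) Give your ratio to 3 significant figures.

2.16

Mercator is conformal with k = sec φ, so areal scale = k² = sec²φ.
At 49.5°: sec²(49.5°) = 1/0.6494² = 2.371.
At 17.5°: sec²(17.5°) = 1/0.9537² = 1.099.
Ratio = 2.371/1.099 = cos²(17.5°)/cos²(49.5°) ≈ 2.16.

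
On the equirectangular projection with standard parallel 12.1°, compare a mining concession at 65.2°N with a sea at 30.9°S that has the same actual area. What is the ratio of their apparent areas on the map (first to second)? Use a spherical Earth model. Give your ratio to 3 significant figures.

The equidistant cylindrical projection with φ₀ = 12.1° has h = 1 (meridians true) and k = cos φ₀ / cos φ along parallels.
Areal scale at 65.2°: h·k = 1.000 × 2.331 = 2.331.
Areal scale at 30.9°: h·k = 1.000 × 1.140 = 1.140.
Ratio = 2.331/1.140 ≈ 2.05.

2.05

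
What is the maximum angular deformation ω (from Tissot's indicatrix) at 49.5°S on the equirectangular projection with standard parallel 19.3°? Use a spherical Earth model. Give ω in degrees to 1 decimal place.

21.3°

With standard parallel φ₀ = 19.3°, the equirectangular projection gives x = Rλ cos φ₀, y = Rφ, so h = 1 and k = cos 19.3° / cos φ.
At 49.5°: h = 1.000, k = 1.453; principal scales a = 1.453, b = 1.000.
sin(ω/2) = (a − b)/(a + b) = 0.4532/2.453 = 0.1848, so ω = 2 arcsin(0.1848) ≈ 21.3°.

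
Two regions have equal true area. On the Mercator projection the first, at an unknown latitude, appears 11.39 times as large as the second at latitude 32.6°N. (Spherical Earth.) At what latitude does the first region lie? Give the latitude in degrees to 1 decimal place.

For equal true areas on Mercator, apparent areas scale as sec²φ, so the ratio is cos²φ₂ / cos²φ₁.
cos²φ₂ / cos²φ₁ = 11.39  ⇒  cos φ₁ = cos 32.6° / √11.39 = 0.8425/3.375 = 0.2496.
φ₁ = arccos(0.2496) ≈ 75.5°.

75.5°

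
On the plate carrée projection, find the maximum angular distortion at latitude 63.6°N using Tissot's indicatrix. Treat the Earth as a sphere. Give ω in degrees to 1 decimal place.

45.2°

In the plate carrée (x = Rλ, y = Rφ), meridians are true-scale (h = 1) and parallels are stretched by k = sec φ.
At 63.6°: h = 1.000, k = 2.249; principal scales a = 2.249, b = 1.000.
sin(ω/2) = (a − b)/(a + b) = 1.249/3.249 = 0.3844, so ω = 2 arcsin(0.3844) ≈ 45.2°.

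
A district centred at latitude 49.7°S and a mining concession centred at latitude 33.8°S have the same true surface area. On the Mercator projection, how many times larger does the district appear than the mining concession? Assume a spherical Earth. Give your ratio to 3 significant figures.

1.65

On Mercator, area is exaggerated by sec²φ = 1/cos²φ.
At 49.7°: sec²(49.7°) = 1/0.6468² = 2.390.
At 33.8°: sec²(33.8°) = 1/0.8310² = 1.448.
Ratio = 2.390/1.448 = cos²(33.8°)/cos²(49.7°) ≈ 1.65.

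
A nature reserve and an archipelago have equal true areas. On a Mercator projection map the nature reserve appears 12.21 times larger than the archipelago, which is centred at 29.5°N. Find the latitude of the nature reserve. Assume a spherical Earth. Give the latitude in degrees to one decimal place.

75.6°

On Mercator, (apparent₁)/(apparent₂) = sec²φ₁ / sec²φ₂ when true areas are equal.
cos²φ₂ / cos²φ₁ = 12.21  ⇒  cos φ₁ = cos 29.5° / √12.21 = 0.8704/3.494 = 0.2491.
φ₁ = arccos(0.2491) ≈ 75.6°.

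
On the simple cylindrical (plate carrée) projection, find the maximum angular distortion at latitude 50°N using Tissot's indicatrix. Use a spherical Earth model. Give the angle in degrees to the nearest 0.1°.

25.1°

For the equirectangular projection with φ₀ = 0 (plate carrée), h = 1 along meridians and k = sec φ along parallels.
At 50°: h = 1.000, k = 1.556; principal scales a = 1.556, b = 1.000.
sin(ω/2) = (a − b)/(a + b) = 0.5557/2.556 = 0.2174, so ω = 2 arcsin(0.2174) ≈ 25.1°.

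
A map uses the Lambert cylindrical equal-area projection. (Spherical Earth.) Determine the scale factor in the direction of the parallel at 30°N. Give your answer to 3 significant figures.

1.15

The Lambert cylindrical equal-area projection is the cylindrical equal-area projection with its standard parallel at the equator (φ₀ = 0). For cylindrical equal-area with standard parallel φ₀, h = cos φ / cos φ₀ and k = cos φ₀ / cos φ, so h·k = 1.
k = cos 0° / cos 30° = 1.000/0.8660 = 1.155.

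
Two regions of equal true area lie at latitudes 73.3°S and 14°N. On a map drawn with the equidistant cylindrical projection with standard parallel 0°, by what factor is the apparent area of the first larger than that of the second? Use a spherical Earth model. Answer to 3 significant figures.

3.38

Plate carrée maps x = Rλ, y = Rφ. The meridian scale is h = 1 and the parallel scale is k = 1/cos φ = sec φ.
Areal scale at 73.3°: h·k = 1.000 × 3.480 = 3.480.
Areal scale at 14°: h·k = 1.000 × 1.031 = 1.031.
Ratio = 3.480/1.031 ≈ 3.38.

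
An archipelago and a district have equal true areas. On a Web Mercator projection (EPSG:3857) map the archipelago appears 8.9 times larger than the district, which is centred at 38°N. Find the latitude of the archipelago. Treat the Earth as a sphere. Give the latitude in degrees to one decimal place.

Mercator areal scale is sec²φ, so apparent-area ratio = sec²φ₁ / sec²φ₂ = cos²φ₂ / cos²φ₁.
cos²φ₂ / cos²φ₁ = 8.9  ⇒  cos φ₁ = cos 38° / √8.9 = 0.7880/2.983 = 0.2641.
φ₁ = arccos(0.2641) ≈ 74.7°.

74.7°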